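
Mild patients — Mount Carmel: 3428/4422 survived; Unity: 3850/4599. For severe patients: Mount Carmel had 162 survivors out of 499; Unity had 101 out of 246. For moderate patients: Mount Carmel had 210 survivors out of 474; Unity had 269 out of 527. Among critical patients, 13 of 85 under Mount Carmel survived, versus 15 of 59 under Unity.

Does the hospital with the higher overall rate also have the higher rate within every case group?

Yes

Mild: Mount Carmel 3428/4422 = 77.5%, Unity 3850/4599 = 83.7% → Unity
Severe: Mount Carmel 162/499 = 32.5%, Unity 101/246 = 41.1% → Unity
Moderate: Mount Carmel 210/474 = 44.3%, Unity 269/527 = 51.0% → Unity
Critical: Mount Carmel 13/85 = 15.3%, Unity 15/59 = 25.4% → Unity
Overall: Mount Carmel 3813/5480 = 69.6%, Unity 4235/5431 = 78.0% → Unity
Unity wins overall and in every case group — no reversal.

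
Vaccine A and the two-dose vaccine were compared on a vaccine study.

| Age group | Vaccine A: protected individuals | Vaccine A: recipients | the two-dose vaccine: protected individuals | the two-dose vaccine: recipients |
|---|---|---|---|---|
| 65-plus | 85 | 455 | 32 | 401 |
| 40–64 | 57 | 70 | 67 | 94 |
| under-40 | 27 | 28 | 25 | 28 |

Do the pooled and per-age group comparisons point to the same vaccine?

Yes

65-plus: Vaccine A 85/455 = 18.7%, the two-dose vaccine 32/401 = 8.0% → Vaccine A
40–64: Vaccine A 57/70 = 81.4%, the two-dose vaccine 67/94 = 71.3% → Vaccine A
Under-40: Vaccine A 27/28 = 96.4%, the two-dose vaccine 25/28 = 89.3% → Vaccine A
Overall: Vaccine A 169/553 = 30.6%, the two-dose vaccine 124/523 = 23.7% → Vaccine A
Vaccine A wins overall and in every age group — no reversal.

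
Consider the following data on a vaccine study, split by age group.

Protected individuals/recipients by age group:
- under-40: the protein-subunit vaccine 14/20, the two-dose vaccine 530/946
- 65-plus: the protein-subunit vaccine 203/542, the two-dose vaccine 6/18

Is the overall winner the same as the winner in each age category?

Under-40: the protein-subunit vaccine 14/20 = 70.0%, the two-dose vaccine 530/946 = 56.0% → the protein-subunit vaccine
65-plus: the protein-subunit vaccine 203/542 = 37.5%, the two-dose vaccine 6/18 = 33.3% → the protein-subunit vaccine
Overall: the protein-subunit vaccine 217/562 = 38.6%, the two-dose vaccine 536/964 = 55.6% → the two-dose vaccine
The protein-subunit vaccine wins each age group but the two-dose vaccine wins overall — the comparison reverses. The protein-subunit vaccine's recipients skew toward 65-plus, which has a lower base rate.

No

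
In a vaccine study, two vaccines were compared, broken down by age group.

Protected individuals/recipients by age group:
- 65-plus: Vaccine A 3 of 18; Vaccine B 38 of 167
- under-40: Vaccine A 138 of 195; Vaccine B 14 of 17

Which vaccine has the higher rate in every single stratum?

Vaccine B

65-plus: Vaccine A 3/18 = 16.7%, Vaccine B 38/167 = 22.8% → Vaccine B
Under-40: Vaccine A 138/195 = 70.8%, Vaccine B 14/17 = 82.4% → Vaccine B
Vaccine B has the higher rate in both groups.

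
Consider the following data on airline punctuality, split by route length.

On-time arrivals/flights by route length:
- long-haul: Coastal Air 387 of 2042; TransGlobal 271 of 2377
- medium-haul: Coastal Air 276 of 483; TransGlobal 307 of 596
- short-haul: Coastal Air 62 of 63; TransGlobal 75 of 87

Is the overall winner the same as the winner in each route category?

Long-haul: Coastal Air 387/2042 = 19.0%, TransGlobal 271/2377 = 11.4% → Coastal Air
Medium-haul: Coastal Air 276/483 = 57.1%, TransGlobal 307/596 = 51.5% → Coastal Air
Short-haul: Coastal Air 62/63 = 98.4%, TransGlobal 75/87 = 86.2% → Coastal Air
Overall: Coastal Air 725/2588 = 28.0%, TransGlobal 653/3060 = 21.3% → Coastal Air
Coastal Air wins overall and in every route group — no reversal.

Yes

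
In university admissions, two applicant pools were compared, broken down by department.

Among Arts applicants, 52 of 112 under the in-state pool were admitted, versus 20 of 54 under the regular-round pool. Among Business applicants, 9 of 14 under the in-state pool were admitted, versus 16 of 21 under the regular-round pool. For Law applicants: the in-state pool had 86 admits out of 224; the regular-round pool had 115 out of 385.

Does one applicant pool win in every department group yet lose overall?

No

Arts: the in-state pool 52/112 = 46.4%, the regular-round pool 20/54 = 37.0% → the in-state pool
Business: the in-state pool 9/14 = 64.3%, the regular-round pool 16/21 = 76.2% → the regular-round pool
Law: the in-state pool 86/224 = 38.4%, the regular-round pool 115/385 = 29.9% → the in-state pool
Overall: the in-state pool 147/350 = 42.0%, the regular-round pool 151/460 = 32.8% → the in-state pool
Neither sweeps: the in-state pool wins 2 of 3 groups, the regular-round pool wins 1. The in-state pool wins overall but not every group — no Simpson reversal.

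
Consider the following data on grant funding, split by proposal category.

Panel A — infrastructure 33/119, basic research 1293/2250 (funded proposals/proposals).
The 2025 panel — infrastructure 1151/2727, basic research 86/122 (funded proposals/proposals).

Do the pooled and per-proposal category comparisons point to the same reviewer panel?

Infrastructure: Panel A 33/119 = 27.7%, the 2025 panel 1151/2727 = 42.2% → the 2025 panel
Basic research: Panel A 1293/2250 = 57.5%, the 2025 panel 86/122 = 70.5% → the 2025 panel
Overall: Panel A 1326/2369 = 56.0%, the 2025 panel 1237/2849 = 43.4% → Panel A
The 2025 panel wins each proposal group but Panel A wins overall — the comparison reverses. The 2025 panel's proposals skew toward infrastructure, which has a lower base rate.

No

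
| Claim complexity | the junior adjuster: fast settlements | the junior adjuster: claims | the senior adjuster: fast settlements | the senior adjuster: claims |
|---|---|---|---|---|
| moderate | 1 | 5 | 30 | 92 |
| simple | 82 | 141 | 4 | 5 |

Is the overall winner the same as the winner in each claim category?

No

Moderate: the junior adjuster 1/5 = 20.0%, the senior adjuster 30/92 = 32.6% → the senior adjuster
Simple: the junior adjuster 82/141 = 58.2%, the senior adjuster 4/5 = 80.0% → the senior adjuster
Overall: the junior adjuster 83/146 = 56.8%, the senior adjuster 34/97 = 35.1% → the junior adjuster
The senior adjuster wins each claim group but the junior adjuster wins overall — the comparison reverses. The senior adjuster's claims skew toward moderate, which has a lower base rate.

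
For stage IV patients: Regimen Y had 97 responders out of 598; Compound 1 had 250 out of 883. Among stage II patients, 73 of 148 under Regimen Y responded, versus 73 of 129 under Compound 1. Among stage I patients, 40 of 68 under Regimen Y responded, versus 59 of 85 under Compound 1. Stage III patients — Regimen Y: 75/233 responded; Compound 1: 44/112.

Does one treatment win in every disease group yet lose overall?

No

Stage IV: Regimen Y 97/598 = 16.2%, Compound 1 250/883 = 28.3% → Compound 1
Stage II: Regimen Y 73/148 = 49.3%, Compound 1 73/129 = 56.6% → Compound 1
Stage I: Regimen Y 40/68 = 58.8%, Compound 1 59/85 = 69.4% → Compound 1
Stage III: Regimen Y 75/233 = 32.2%, Compound 1 44/112 = 39.3% → Compound 1
Overall: Regimen Y 285/1047 = 27.2%, Compound 1 426/1209 = 35.2% → Compound 1
Compound 1 wins overall and in every disease group — no reversal.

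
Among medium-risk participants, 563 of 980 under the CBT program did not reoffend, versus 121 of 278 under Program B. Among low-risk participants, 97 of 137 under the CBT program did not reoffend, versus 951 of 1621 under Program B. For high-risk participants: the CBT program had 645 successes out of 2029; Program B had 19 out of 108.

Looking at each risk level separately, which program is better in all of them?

Medium-risk: the CBT program 563/980 = 57.4%, Program B 121/278 = 43.5% → the CBT program
Low-risk: the CBT program 97/137 = 70.8%, Program B 951/1621 = 58.7% → the CBT program
High-risk: the CBT program 645/2029 = 31.8%, Program B 19/108 = 17.6% → the CBT program
The CBT program has the higher rate in all 3 groups.

the CBT program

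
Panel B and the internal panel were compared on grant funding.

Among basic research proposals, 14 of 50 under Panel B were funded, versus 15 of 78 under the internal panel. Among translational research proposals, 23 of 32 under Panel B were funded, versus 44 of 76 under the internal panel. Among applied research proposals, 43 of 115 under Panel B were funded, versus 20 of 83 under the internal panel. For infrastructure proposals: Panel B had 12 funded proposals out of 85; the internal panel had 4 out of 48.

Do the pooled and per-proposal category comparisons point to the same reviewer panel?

Yes

Basic research: Panel B 14/50 = 28.0%, the internal panel 15/78 = 19.2% → Panel B
Translational research: Panel B 23/32 = 71.9%, the internal panel 44/76 = 57.9% → Panel B
Applied research: Panel B 43/115 = 37.4%, the internal panel 20/83 = 24.1% → Panel B
Infrastructure: Panel B 12/85 = 14.1%, the internal panel 4/48 = 8.3% → Panel B
Overall: Panel B 92/282 = 32.6%, the internal panel 83/285 = 29.1% → Panel B
Panel B wins overall and in every proposal group — no reversal.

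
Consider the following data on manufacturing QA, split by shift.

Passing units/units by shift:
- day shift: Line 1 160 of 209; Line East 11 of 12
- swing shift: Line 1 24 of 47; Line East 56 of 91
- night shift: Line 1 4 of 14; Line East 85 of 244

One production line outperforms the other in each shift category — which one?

Day shift: Line 1 160/209 = 76.6%, Line East 11/12 = 91.7% → Line East
Swing shift: Line 1 24/47 = 51.1%, Line East 56/91 = 61.5% → Line East
Night shift: Line 1 4/14 = 28.6%, Line East 85/244 = 34.8% → Line East
Line East has the higher rate in all 3 groups.

Line East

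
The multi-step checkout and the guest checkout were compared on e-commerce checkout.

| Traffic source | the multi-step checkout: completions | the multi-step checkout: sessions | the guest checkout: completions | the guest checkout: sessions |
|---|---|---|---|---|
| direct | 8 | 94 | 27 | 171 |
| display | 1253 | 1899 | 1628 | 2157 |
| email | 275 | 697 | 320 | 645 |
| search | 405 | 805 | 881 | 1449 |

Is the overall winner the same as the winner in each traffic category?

Direct: the multi-step checkout 8/94 = 8.5%, the guest checkout 27/171 = 15.8% → the guest checkout
Display: the multi-step checkout 1253/1899 = 66.0%, the guest checkout 1628/2157 = 75.5% → the guest checkout
Email: the multi-step checkout 275/697 = 39.5%, the guest checkout 320/645 = 49.6% → the guest checkout
Search: the multi-step checkout 405/805 = 50.3%, the guest checkout 881/1449 = 60.8% → the guest checkout
Overall: the multi-step checkout 1941/3495 = 55.5%, the guest checkout 2856/4422 = 64.6% → the guest checkout
The guest checkout wins overall and in every traffic group — no reversal.

Yes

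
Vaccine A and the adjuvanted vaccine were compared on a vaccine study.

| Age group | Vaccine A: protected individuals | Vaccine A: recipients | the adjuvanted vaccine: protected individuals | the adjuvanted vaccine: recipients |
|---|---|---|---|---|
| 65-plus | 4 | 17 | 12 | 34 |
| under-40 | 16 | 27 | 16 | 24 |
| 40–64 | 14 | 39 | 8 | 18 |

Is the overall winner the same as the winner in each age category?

Yes

65-plus: Vaccine A 4/17 = 23.5%, the adjuvanted vaccine 12/34 = 35.3% → the adjuvanted vaccine
Under-40: Vaccine A 16/27 = 59.3%, the adjuvanted vaccine 16/24 = 66.7% → the adjuvanted vaccine
40–64: Vaccine A 14/39 = 35.9%, the adjuvanted vaccine 8/18 = 44.4% → the adjuvanted vaccine
Overall: Vaccine A 34/83 = 41.0%, the adjuvanted vaccine 36/76 = 47.4% → the adjuvanted vaccine
The adjuvanted vaccine wins overall and in every age group — no reversal.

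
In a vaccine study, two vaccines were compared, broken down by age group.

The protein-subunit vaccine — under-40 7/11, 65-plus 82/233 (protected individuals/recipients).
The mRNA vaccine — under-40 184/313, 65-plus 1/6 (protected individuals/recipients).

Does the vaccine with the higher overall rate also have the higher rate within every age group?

Under-40: the protein-subunit vaccine 7/11 = 63.6%, the mRNA vaccine 184/313 = 58.8% → the protein-subunit vaccine
65-plus: the protein-subunit vaccine 82/233 = 35.2%, the mRNA vaccine 1/6 = 16.7% → the protein-subunit vaccine
Overall: the protein-subunit vaccine 89/244 = 36.5%, the mRNA vaccine 185/319 = 58.0% → the mRNA vaccine
The protein-subunit vaccine wins each age group but the mRNA vaccine wins overall — the comparison reverses. The protein-subunit vaccine's recipients skew toward 65-plus, which has a lower base rate.

No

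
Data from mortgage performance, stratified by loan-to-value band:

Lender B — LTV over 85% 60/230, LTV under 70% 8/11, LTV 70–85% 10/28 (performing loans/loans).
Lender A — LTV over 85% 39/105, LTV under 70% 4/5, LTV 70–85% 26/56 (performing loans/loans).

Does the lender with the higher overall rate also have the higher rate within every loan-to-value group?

LTV over 85%: Lender B 60/230 = 26.1%, Lender A 39/105 = 37.1% → Lender A
LTV under 70%: Lender B 8/11 = 72.7%, Lender A 4/5 = 80.0% → Lender A
LTV 70–85%: Lender B 10/28 = 35.7%, Lender A 26/56 = 46.4% → Lender A
Overall: Lender B 78/269 = 29.0%, Lender A 69/166 = 41.6% → Lender A
Lender A wins overall and in every loan-to-value group — no reversal.

Yes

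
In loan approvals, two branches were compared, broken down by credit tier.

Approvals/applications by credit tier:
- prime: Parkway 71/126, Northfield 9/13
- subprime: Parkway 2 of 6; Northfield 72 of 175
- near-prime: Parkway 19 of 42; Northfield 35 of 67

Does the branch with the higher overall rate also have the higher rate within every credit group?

No

Prime: Parkway 71/126 = 56.3%, Northfield 9/13 = 69.2% → Northfield
Subprime: Parkway 2/6 = 33.3%, Northfield 72/175 = 41.1% → Northfield
Near-prime: Parkway 19/42 = 45.2%, Northfield 35/67 = 52.2% → Northfield
Overall: Parkway 92/174 = 52.9%, Northfield 116/255 = 45.5% → Parkway
Northfield wins each credit group but Parkway wins overall — the comparison reverses. Northfield's applications skew toward subprime, which has a lower base rate.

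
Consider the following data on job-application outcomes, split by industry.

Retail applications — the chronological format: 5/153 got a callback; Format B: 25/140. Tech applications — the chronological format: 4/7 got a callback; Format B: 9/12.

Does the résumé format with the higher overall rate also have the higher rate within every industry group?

Yes

Retail: the chronological format 5/153 = 3.3%, Format B 25/140 = 17.9% → Format B
Tech: the chronological format 4/7 = 57.1%, Format B 9/12 = 75.0% → Format B
Overall: the chronological format 9/160 = 5.6%, Format B 34/152 = 22.4% → Format B
Format B wins overall and in every industry group — no reversal.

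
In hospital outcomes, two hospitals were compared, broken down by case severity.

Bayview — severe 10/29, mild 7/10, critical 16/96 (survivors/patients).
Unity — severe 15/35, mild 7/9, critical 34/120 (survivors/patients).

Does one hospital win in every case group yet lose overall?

Severe: Bayview 10/29 = 34.5%, Unity 15/35 = 42.9% → Unity
Mild: Bayview 7/10 = 70.0%, Unity 7/9 = 77.8% → Unity
Critical: Bayview 16/96 = 16.7%, Unity 34/120 = 28.3% → Unity
Overall: Bayview 33/135 = 24.4%, Unity 56/164 = 34.1% → Unity
Unity wins overall and in every case group — no reversal.

No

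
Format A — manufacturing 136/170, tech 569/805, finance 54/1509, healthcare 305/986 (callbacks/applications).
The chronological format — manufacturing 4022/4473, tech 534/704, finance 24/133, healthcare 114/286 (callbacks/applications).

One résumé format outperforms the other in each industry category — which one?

the chronological format

Manufacturing: Format A 136/170 = 80.0%, the chronological format 4022/4473 = 89.9% → the chronological format
Tech: Format A 569/805 = 70.7%, the chronological format 534/704 = 75.9% → the chronological format
Finance: Format A 54/1509 = 3.6%, the chronological format 24/133 = 18.0% → the chronological format
Healthcare: Format A 305/986 = 30.9%, the chronological format 114/286 = 39.9% → the chronological format
The chronological format has the higher rate in all 4 groups.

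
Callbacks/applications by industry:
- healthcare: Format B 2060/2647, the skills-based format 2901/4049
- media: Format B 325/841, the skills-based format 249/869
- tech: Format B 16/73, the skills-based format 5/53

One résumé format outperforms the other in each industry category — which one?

Format B

Healthcare: Format B 2060/2647 = 77.8%, the skills-based format 2901/4049 = 71.6% → Format B
Media: Format B 325/841 = 38.6%, the skills-based format 249/869 = 28.7% → Format B
Tech: Format B 16/73 = 21.9%, the skills-based format 5/53 = 9.4% → Format B
Format B has the higher rate in all 3 groups.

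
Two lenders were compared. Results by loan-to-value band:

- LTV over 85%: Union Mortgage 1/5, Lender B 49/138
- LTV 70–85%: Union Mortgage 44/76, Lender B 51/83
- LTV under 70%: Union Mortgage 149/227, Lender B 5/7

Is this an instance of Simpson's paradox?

LTV over 85%: Union Mortgage 1/5 = 20.0%, Lender B 49/138 = 35.5% → Lender B
LTV 70–85%: Union Mortgage 44/76 = 57.9%, Lender B 51/83 = 61.4% → Lender B
LTV under 70%: Union Mortgage 149/227 = 65.6%, Lender B 5/7 = 71.4% → Lender B
Overall: Union Mortgage 194/308 = 63.0%, Lender B 105/228 = 46.1% → Union Mortgage
Lender B wins each loan-to-value group but Union Mortgage wins overall — the comparison reverses. Lender B's loans skew toward LTV over 85%, which has a lower base rate.

Yes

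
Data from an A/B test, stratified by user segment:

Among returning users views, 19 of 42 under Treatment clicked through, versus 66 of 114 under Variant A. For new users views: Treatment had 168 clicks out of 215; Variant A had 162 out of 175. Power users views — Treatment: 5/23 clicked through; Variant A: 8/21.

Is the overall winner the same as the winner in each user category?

Returning users: Treatment 19/42 = 45.2%, Variant A 66/114 = 57.9% → Variant A
New users: Treatment 168/215 = 78.1%, Variant A 162/175 = 92.6% → Variant A
Power users: Treatment 5/23 = 21.7%, Variant A 8/21 = 38.1% → Variant A
Overall: Treatment 192/280 = 68.6%, Variant A 236/310 = 76.1% → Variant A
Variant A wins overall and in every user group — no reversal.

Yes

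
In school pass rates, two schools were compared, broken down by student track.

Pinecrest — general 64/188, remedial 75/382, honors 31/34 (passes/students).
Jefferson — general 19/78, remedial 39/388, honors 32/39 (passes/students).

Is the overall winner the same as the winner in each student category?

General: Pinecrest 64/188 = 34.0%, Jefferson 19/78 = 24.4% → Pinecrest
Remedial: Pinecrest 75/382 = 19.6%, Jefferson 39/388 = 10.1% → Pinecrest
Honors: Pinecrest 31/34 = 91.2%, Jefferson 32/39 = 82.1% → Pinecrest
Overall: Pinecrest 170/604 = 28.1%, Jefferson 90/505 = 17.8% → Pinecrest
Pinecrest wins overall and in every student group — no reversal.

Yes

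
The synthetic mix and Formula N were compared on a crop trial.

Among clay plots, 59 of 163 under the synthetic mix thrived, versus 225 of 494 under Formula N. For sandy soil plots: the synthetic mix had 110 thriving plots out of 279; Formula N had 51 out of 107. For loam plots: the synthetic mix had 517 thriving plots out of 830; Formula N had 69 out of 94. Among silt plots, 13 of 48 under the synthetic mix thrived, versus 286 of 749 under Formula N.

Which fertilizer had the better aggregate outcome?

the synthetic mix

Clay: the synthetic mix 59/163 = 36.2%, Formula N 225/494 = 45.5% → Formula N
Sandy soil: the synthetic mix 110/279 = 39.4%, Formula N 51/107 = 47.7% → Formula N
Loam: the synthetic mix 517/830 = 62.3%, Formula N 69/94 = 73.4% → Formula N
Silt: the synthetic mix 13/48 = 27.1%, Formula N 286/749 = 38.2% → Formula N
Overall: the synthetic mix 699/1320 = 53.0%, Formula N 631/1444 = 43.7% → the synthetic mix
(Formula N wins every soil group but the synthetic mix wins overall — Formula N's plots skew toward the low-rate silt group.)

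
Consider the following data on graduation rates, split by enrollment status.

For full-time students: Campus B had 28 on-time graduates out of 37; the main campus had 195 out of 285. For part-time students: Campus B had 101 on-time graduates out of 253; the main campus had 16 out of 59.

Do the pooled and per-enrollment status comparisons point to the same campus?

Full-time: Campus B 28/37 = 75.7%, the main campus 195/285 = 68.4% → Campus B
Part-time: Campus B 101/253 = 39.9%, the main campus 16/59 = 27.1% → Campus B
Overall: Campus B 129/290 = 44.5%, the main campus 211/344 = 61.3% → the main campus
Campus B wins each enrollment group but the main campus wins overall — the comparison reverses. Campus B's students skew toward part-time, which has a lower base rate.

No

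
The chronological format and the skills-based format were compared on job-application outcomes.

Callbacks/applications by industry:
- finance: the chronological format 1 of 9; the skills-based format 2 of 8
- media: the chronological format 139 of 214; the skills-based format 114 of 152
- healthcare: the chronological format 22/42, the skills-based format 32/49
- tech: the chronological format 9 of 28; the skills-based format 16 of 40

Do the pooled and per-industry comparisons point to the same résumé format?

Finance: the chronological format 1/9 = 11.1%, the skills-based format 2/8 = 25.0% → the skills-based format
Media: the chronological format 139/214 = 65.0%, the skills-based format 114/152 = 75.0% → the skills-based format
Healthcare: the chronological format 22/42 = 52.4%, the skills-based format 32/49 = 65.3% → the skills-based format
Tech: the chronological format 9/28 = 32.1%, the skills-based format 16/40 = 40.0% → the skills-based format
Overall: the chronological format 171/293 = 58.4%, the skills-based format 164/249 = 65.9% → the skills-based format
The skills-based format wins overall and in every industry group — no reversal.

Yes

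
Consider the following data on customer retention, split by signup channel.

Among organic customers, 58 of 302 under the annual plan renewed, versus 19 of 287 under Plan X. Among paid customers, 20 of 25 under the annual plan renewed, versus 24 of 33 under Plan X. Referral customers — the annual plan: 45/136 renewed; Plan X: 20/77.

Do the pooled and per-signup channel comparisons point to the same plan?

Organic: the annual plan 58/302 = 19.2%, Plan X 19/287 = 6.6% → the annual plan
Paid: the annual plan 20/25 = 80.0%, Plan X 24/33 = 72.7% → the annual plan
Referral: the annual plan 45/136 = 33.1%, Plan X 20/77 = 26.0% → the annual plan
Overall: the annual plan 123/463 = 26.6%, Plan X 63/397 = 15.9% → the annual plan
The annual plan wins overall and in every signup group — no reversal.

Yes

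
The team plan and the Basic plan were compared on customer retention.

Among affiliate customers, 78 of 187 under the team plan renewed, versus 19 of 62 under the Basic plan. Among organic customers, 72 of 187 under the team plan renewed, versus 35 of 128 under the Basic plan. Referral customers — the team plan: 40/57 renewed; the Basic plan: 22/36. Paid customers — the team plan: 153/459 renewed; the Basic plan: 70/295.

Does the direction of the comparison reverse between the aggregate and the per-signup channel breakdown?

Affiliate: the team plan 78/187 = 41.7%, the Basic plan 19/62 = 30.6% → the team plan
Organic: the team plan 72/187 = 38.5%, the Basic plan 35/128 = 27.3% → the team plan
Referral: the team plan 40/57 = 70.2%, the Basic plan 22/36 = 61.1% → the team plan
Paid: the team plan 153/459 = 33.3%, the Basic plan 70/295 = 23.7% → the team plan
Overall: the team plan 343/890 = 38.5%, the Basic plan 146/521 = 28.0% → the team plan
The team plan wins overall and in every signup group — no reversal.

No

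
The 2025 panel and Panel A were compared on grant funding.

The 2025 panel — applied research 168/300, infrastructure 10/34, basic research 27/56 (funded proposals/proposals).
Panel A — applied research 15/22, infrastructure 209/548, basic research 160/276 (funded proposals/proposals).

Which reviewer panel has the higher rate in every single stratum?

Panel A

Applied research: the 2025 panel 168/300 = 56.0%, Panel A 15/22 = 68.2% → Panel A
Infrastructure: the 2025 panel 10/34 = 29.4%, Panel A 209/548 = 38.1% → Panel A
Basic research: the 2025 panel 27/56 = 48.2%, Panel A 160/276 = 58.0% → Panel A
Panel A has the higher rate in all 3 groups.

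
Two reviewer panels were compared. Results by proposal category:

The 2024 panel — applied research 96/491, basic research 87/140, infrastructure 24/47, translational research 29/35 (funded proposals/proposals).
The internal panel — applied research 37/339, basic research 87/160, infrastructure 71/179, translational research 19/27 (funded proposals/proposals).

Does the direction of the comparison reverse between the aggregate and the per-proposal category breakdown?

No

Applied research: the 2024 panel 96/491 = 19.6%, the internal panel 37/339 = 10.9% → the 2024 panel
Basic research: the 2024 panel 87/140 = 62.1%, the internal panel 87/160 = 54.4% → the 2024 panel
Infrastructure: the 2024 panel 24/47 = 51.1%, the internal panel 71/179 = 39.7% → the 2024 panel
Translational research: the 2024 panel 29/35 = 82.9%, the internal panel 19/27 = 70.4% → the 2024 panel
Overall: the 2024 panel 236/713 = 33.1%, the internal panel 214/705 = 30.4% → the 2024 panel
The 2024 panel wins overall and in every proposal group — no reversal.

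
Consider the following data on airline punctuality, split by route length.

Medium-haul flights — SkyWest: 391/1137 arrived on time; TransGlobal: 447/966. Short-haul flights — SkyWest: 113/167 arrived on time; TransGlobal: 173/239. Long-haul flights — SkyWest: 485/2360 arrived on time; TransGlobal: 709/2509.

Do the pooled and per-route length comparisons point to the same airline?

Yes

Medium-haul: SkyWest 391/1137 = 34.4%, TransGlobal 447/966 = 46.3% → TransGlobal
Short-haul: SkyWest 113/167 = 67.7%, TransGlobal 173/239 = 72.4% → TransGlobal
Long-haul: SkyWest 485/2360 = 20.6%, TransGlobal 709/2509 = 28.3% → TransGlobal
Overall: SkyWest 989/3664 = 27.0%, TransGlobal 1329/3714 = 35.8% → TransGlobal
TransGlobal wins overall and in every route group — no reversal.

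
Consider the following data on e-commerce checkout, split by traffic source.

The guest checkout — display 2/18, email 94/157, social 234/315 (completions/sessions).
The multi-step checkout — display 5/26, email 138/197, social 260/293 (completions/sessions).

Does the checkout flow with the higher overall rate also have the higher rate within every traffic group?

Display: the guest checkout 2/18 = 11.1%, the multi-step checkout 5/26 = 19.2% → the multi-step checkout
Email: the guest checkout 94/157 = 59.9%, the multi-step checkout 138/197 = 70.1% → the multi-step checkout
Social: the guest checkout 234/315 = 74.3%, the multi-step checkout 260/293 = 88.7% → the multi-step checkout
Overall: the guest checkout 330/490 = 67.3%, the multi-step checkout 403/516 = 78.1% → the multi-step checkout
The multi-step checkout wins overall and in every traffic group — no reversal.

Yes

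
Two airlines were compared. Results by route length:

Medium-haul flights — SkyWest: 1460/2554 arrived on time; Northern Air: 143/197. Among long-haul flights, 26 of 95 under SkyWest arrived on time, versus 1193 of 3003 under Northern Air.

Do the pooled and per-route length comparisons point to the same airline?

Medium-haul: SkyWest 1460/2554 = 57.2%, Northern Air 143/197 = 72.6% → Northern Air
Long-haul: SkyWest 26/95 = 27.4%, Northern Air 1193/3003 = 39.7% → Northern Air
Overall: SkyWest 1486/2649 = 56.1%, Northern Air 1336/3200 = 41.8% → SkyWest
Northern Air wins each route group but SkyWest wins overall — the comparison reverses. Northern Air's flights skew toward long-haul, which has a lower base rate.

No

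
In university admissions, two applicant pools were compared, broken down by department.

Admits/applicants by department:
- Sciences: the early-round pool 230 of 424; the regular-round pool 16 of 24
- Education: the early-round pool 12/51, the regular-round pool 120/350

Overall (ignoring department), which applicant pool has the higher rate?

Sciences: the early-round pool 230/424 = 54.2%, the regular-round pool 16/24 = 66.7% → the regular-round pool
Education: the early-round pool 12/51 = 23.5%, the regular-round pool 120/350 = 34.3% → the regular-round pool
Overall: the early-round pool 242/475 = 50.9%, the regular-round pool 136/374 = 36.4% → the early-round pool
(The regular-round pool wins every department group but the early-round pool wins overall — the regular-round pool's applicants skew toward the low-rate Education group.)

the early-round pool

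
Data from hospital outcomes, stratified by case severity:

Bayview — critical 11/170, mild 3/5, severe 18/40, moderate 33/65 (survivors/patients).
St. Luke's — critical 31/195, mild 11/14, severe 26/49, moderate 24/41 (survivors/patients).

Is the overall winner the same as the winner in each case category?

Yes

Critical: Bayview 11/170 = 6.5%, St. Luke's 31/195 = 15.9% → St. Luke's
Mild: Bayview 3/5 = 60.0%, St. Luke's 11/14 = 78.6% → St. Luke's
Severe: Bayview 18/40 = 45.0%, St. Luke's 26/49 = 53.1% → St. Luke's
Moderate: Bayview 33/65 = 50.8%, St. Luke's 24/41 = 58.5% → St. Luke's
Overall: Bayview 65/280 = 23.2%, St. Luke's 92/299 = 30.8% → St. Luke's
St. Luke's wins overall and in every case group — no reversal.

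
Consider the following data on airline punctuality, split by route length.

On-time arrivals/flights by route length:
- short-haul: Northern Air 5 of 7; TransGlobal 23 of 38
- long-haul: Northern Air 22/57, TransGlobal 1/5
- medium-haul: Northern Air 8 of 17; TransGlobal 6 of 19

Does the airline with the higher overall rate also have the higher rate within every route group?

Short-haul: Northern Air 5/7 = 71.4%, TransGlobal 23/38 = 60.5% → Northern Air
Long-haul: Northern Air 22/57 = 38.6%, TransGlobal 1/5 = 20.0% → Northern Air
Medium-haul: Northern Air 8/17 = 47.1%, TransGlobal 6/19 = 31.6% → Northern Air
Overall: Northern Air 35/81 = 43.2%, TransGlobal 30/62 = 48.4% → TransGlobal
Northern Air wins each route group but TransGlobal wins overall — the comparison reverses. Northern Air's flights skew toward long-haul, which has a lower base rate.

No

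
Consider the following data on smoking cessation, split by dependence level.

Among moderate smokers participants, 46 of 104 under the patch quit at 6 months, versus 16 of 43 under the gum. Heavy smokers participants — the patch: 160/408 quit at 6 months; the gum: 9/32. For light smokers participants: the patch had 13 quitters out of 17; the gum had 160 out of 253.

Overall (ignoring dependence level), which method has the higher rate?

the gum

Moderate smokers: the patch 46/104 = 44.2%, the gum 16/43 = 37.2% → the patch
Heavy smokers: the patch 160/408 = 39.2%, the gum 9/32 = 28.1% → the patch
Light smokers: the patch 13/17 = 76.5%, the gum 160/253 = 63.2% → the patch
Overall: the patch 219/529 = 41.4%, the gum 185/328 = 56.4% → the gum
(The patch wins every dependence group but the gum wins overall — the patch's participants skew toward the low-rate heavy smokers group.)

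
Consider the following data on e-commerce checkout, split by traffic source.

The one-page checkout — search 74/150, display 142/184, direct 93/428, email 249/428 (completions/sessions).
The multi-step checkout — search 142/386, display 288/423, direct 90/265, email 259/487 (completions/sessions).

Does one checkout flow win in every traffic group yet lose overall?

Search: the one-page checkout 74/150 = 49.3%, the multi-step checkout 142/386 = 36.8% → the one-page checkout
Display: the one-page checkout 142/184 = 77.2%, the multi-step checkout 288/423 = 68.1% → the one-page checkout
Direct: the one-page checkout 93/428 = 21.7%, the multi-step checkout 90/265 = 34.0% → the multi-step checkout
Email: the one-page checkout 249/428 = 58.2%, the multi-step checkout 259/487 = 53.2% → the one-page checkout
Overall: the one-page checkout 558/1190 = 46.9%, the multi-step checkout 779/1561 = 49.9% → the multi-step checkout
Neither sweeps: the one-page checkout wins 3 of 4 groups, the multi-step checkout wins 1. The multi-step checkout wins overall but not every group — no Simpson reversal.

No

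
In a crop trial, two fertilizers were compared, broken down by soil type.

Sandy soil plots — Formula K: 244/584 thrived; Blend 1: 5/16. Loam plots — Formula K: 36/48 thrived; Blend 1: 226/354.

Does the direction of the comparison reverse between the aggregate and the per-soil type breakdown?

Sandy soil: Formula K 244/584 = 41.8%, Blend 1 5/16 = 31.2% → Formula K
Loam: Formula K 36/48 = 75.0%, Blend 1 226/354 = 63.8% → Formula K
Overall: Formula K 280/632 = 44.3%, Blend 1 231/370 = 62.4% → Blend 1
Formula K wins each soil group but Blend 1 wins overall — the comparison reverses. Formula K's plots skew toward sandy soil, which has a lower base rate.

Yes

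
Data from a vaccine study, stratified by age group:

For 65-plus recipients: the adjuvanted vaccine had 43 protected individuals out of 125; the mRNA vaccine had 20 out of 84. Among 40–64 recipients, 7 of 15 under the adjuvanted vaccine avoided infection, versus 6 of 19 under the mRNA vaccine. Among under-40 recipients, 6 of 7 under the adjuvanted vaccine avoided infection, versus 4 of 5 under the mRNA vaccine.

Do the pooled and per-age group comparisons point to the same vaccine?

65-plus: the adjuvanted vaccine 43/125 = 34.4%, the mRNA vaccine 20/84 = 23.8% → the adjuvanted vaccine
40–64: the adjuvanted vaccine 7/15 = 46.7%, the mRNA vaccine 6/19 = 31.6% → the adjuvanted vaccine
Under-40: the adjuvanted vaccine 6/7 = 85.7%, the mRNA vaccine 4/5 = 80.0% → the adjuvanted vaccine
Overall: the adjuvanted vaccine 56/147 = 38.1%, the mRNA vaccine 30/108 = 27.8% → the adjuvanted vaccine
The adjuvanted vaccine wins overall and in every age group — no reversal.

Yes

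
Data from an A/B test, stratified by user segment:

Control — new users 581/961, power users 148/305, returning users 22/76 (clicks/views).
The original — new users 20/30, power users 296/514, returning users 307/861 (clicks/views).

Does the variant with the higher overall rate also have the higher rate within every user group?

New users: Control 581/961 = 60.5%, the original 20/30 = 66.7% → the original
Power users: Control 148/305 = 48.5%, the original 296/514 = 57.6% → the original
Returning users: Control 22/76 = 28.9%, the original 307/861 = 35.7% → the original
Overall: Control 751/1342 = 56.0%, the original 623/1405 = 44.3% → Control
The original wins each user group but Control wins overall — the comparison reverses. The original's views skew toward returning users, which has a lower base rate.

No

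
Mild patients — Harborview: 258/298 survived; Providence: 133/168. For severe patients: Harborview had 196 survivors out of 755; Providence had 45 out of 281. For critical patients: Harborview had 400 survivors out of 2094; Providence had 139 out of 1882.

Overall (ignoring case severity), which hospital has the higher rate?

Mild: Harborview 258/298 = 86.6%, Providence 133/168 = 79.2% → Harborview
Severe: Harborview 196/755 = 26.0%, Providence 45/281 = 16.0% → Harborview
Critical: Harborview 400/2094 = 19.1%, Providence 139/1882 = 7.4% → Harborview
Overall: Harborview 854/3147 = 27.1%, Providence 317/2331 = 13.6% → Harborview

Harborview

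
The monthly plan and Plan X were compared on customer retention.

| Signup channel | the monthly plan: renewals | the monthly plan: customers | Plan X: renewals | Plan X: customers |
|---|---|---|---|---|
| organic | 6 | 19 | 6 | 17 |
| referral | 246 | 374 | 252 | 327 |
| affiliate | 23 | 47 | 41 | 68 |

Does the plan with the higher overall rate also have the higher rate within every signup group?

Organic: the monthly plan 6/19 = 31.6%, Plan X 6/17 = 35.3% → Plan X
Referral: the monthly plan 246/374 = 65.8%, Plan X 252/327 = 77.1% → Plan X
Affiliate: the monthly plan 23/47 = 48.9%, Plan X 41/68 = 60.3% → Plan X
Overall: the monthly plan 275/440 = 62.5%, Plan X 299/412 = 72.6% → Plan X
Plan X wins overall and in every signup group — no reversal.

Yes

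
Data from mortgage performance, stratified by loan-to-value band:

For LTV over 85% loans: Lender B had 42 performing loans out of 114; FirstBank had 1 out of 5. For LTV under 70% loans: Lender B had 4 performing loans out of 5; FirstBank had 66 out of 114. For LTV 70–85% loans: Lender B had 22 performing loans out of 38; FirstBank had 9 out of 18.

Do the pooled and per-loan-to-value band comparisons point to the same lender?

No

LTV over 85%: Lender B 42/114 = 36.8%, FirstBank 1/5 = 20.0% → Lender B
LTV under 70%: Lender B 4/5 = 80.0%, FirstBank 66/114 = 57.9% → Lender B
LTV 70–85%: Lender B 22/38 = 57.9%, FirstBank 9/18 = 50.0% → Lender B
Overall: Lender B 68/157 = 43.3%, FirstBank 76/137 = 55.5% → FirstBank
Lender B wins each loan-to-value group but FirstBank wins overall — the comparison reverses. Lender B's loans skew toward LTV over 85%, which has a lower base rate.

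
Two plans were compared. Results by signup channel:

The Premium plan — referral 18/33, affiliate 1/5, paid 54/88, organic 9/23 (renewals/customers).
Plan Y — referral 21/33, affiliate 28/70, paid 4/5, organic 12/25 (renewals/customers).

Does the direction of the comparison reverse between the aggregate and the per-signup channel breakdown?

Yes

Referral: the Premium plan 18/33 = 54.5%, Plan Y 21/33 = 63.6% → Plan Y
Affiliate: the Premium plan 1/5 = 20.0%, Plan Y 28/70 = 40.0% → Plan Y
Paid: the Premium plan 54/88 = 61.4%, Plan Y 4/5 = 80.0% → Plan Y
Organic: the Premium plan 9/23 = 39.1%, Plan Y 12/25 = 48.0% → Plan Y
Overall: the Premium plan 82/149 = 55.0%, Plan Y 65/133 = 48.9% → the Premium plan
Plan Y wins each signup group but the Premium plan wins overall — the comparison reverses. Plan Y's customers skew toward affiliate, which has a lower base rate.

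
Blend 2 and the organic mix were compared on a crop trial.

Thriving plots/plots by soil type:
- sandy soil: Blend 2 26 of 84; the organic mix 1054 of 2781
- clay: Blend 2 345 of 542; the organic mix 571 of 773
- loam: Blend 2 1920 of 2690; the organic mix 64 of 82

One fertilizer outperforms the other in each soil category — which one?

the organic mix

Sandy soil: Blend 2 26/84 = 31.0%, the organic mix 1054/2781 = 37.9% → the organic mix
Clay: Blend 2 345/542 = 63.7%, the organic mix 571/773 = 73.9% → the organic mix
Loam: Blend 2 1920/2690 = 71.4%, the organic mix 64/82 = 78.0% → the organic mix
The organic mix has the higher rate in all 3 groups.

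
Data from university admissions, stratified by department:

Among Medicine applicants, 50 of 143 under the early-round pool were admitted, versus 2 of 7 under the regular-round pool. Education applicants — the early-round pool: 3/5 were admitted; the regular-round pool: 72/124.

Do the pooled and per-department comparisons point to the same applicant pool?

Medicine: the early-round pool 50/143 = 35.0%, the regular-round pool 2/7 = 28.6% → the early-round pool
Education: the early-round pool 3/5 = 60.0%, the regular-round pool 72/124 = 58.1% → the early-round pool
Overall: the early-round pool 53/148 = 35.8%, the regular-round pool 74/131 = 56.5% → the regular-round pool
The early-round pool wins each department group but the regular-round pool wins overall — the comparison reverses. The early-round pool's applicants skew toward Medicine, which has a lower base rate.

No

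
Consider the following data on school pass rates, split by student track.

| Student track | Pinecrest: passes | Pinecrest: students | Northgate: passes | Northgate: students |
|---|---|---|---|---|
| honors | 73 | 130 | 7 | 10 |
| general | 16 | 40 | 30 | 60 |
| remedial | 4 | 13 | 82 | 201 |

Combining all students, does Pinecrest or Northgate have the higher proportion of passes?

Pinecrest

Honors: Pinecrest 73/130 = 56.2%, Northgate 7/10 = 70.0% → Northgate
General: Pinecrest 16/40 = 40.0%, Northgate 30/60 = 50.0% → Northgate
Remedial: Pinecrest 4/13 = 30.8%, Northgate 82/201 = 40.8% → Northgate
Overall: Pinecrest 93/183 = 50.8%, Northgate 119/271 = 43.9% → Pinecrest
(Northgate wins every student group but Pinecrest wins overall — Northgate's students skew toward the low-rate remedial group.)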